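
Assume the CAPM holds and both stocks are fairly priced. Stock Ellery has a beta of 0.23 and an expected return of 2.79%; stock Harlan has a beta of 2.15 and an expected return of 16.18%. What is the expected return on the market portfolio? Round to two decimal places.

8.16%

Both satisfy E(R) = R_f + β·MRP, so the slope of the SML is
MRP = (16.18% − 2.79%) / (2.15 − 0.23) = 13.39% / 1.92 = 6.9740%
R_f = E(R_Ellery) − β_Ellery·MRP = 2.79% − 0.23 × 6.9740% = 1.1860%
E(R_m) = R_f + MRP = 1.1860% + 6.9740% = 8.16%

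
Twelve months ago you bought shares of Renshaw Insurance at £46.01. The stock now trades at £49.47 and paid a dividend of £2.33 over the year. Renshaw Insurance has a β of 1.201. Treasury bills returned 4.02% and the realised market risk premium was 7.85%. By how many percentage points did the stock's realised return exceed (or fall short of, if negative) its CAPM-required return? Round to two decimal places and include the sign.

Realised HPR = (P1 + D1 − P0) / P0 = (49.47 + 2.33 − 46.01) / 46.01 = 5.79 / 46.01 = 12.5842%
CAPM required = R_f + β·MRP = 4.02% + 1.201 × 7.85% = 13.44785%
α = realised − required = 12.5842% − 13.44785% = -0.86%

-0.86%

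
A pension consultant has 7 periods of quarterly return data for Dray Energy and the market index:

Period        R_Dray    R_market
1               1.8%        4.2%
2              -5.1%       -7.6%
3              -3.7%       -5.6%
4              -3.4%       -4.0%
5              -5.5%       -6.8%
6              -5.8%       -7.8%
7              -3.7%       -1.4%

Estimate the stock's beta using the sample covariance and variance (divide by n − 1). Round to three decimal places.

0.566

Mean R_i = (1.8 − 5.1 − 3.7 − 3.4 − 5.5 − 5.8 − 3.7) / 7 = -3.6286%
Mean R_m = (4.2 − 7.6 − 5.6 − 4.0 − 6.8 − 7.8 − 1.4) / 7 = -4.1429%
Σ(R_i − R̄_i)(R_m − R̄_m) = 63.2314  ⇒  Cov = 63.2314 / 6 = 10.5386
Σ(R_m − R̄_m)² = 111.6571  ⇒  Var(R_m) = 111.6571 / 6 = 18.6095
β = Cov / Var(R_m) = 10.5386 / 18.6095 = 0.5663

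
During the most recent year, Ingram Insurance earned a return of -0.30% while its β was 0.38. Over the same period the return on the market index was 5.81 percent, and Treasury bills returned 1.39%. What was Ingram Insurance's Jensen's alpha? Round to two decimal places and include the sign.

Market excess return = 5.81% − 1.39% = 4.42%
CAPM benchmark = R_f + β(R_m − R_f) = 1.39% + 0.38 × 4.42% = 3.0696%
α = actual − benchmark = -0.30% − 3.0696% = -3.37%

-3.37%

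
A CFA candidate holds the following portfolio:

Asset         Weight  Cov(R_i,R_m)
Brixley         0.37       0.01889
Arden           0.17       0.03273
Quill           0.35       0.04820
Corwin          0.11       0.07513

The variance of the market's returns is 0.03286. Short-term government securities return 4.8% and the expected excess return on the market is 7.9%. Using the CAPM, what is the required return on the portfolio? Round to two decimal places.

β_Brixley = 0.01889 / 0.03286 = 0.5749
β_Arden = 0.03273 / 0.03286 = 0.9960
β_Quill = 0.04820 / 0.03286 = 1.4668
β_Corwin = 0.07513 / 0.03286 = 2.2864
β_P = Σ w_i β_i = 0.37×0.5749 + 0.17×0.9960 + 0.35×1.4668 + 0.11×2.2864 = 1.1469
E(R_P) = R_f + β_P × MRP = 4.8% + 1.1469 × 7.9% = 13.86%

13.86%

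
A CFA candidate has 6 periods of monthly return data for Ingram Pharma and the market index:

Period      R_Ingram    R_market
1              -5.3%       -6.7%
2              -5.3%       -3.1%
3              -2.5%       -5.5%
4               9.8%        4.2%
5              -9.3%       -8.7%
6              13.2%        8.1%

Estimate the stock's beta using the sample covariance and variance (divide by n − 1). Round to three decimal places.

1.339

Mean R_i = (-5.3 − 5.3 − 2.5 + 9.8 − 9.3 + 13.2) / 6 = 0.1000%
Mean R_m = (-6.7 − 3.1 − 5.5 + 4.2 − 8.7 + 8.1) / 6 = -1.9500%
Σ(R_i − R̄_i)(R_m − R̄_m) = 295.8500  ⇒  Cov = 295.8500 / 5 = 59.1700
Σ(R_m − R̄_m)² = 220.8750  ⇒  Var(R_m) = 220.8750 / 5 = 44.1750
β = Cov / Var(R_m) = 59.1700 / 44.1750 = 1.3394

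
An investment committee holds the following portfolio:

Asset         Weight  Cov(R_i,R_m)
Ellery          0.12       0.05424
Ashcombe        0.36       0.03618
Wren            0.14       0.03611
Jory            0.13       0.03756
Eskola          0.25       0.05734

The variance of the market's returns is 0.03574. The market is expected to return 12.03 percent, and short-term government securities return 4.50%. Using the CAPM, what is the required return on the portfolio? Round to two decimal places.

β_Ellery = 0.05424 / 0.03574 = 1.5176
β_Ashcombe = 0.03618 / 0.03574 = 1.0123
β_Wren = 0.03611 / 0.03574 = 1.0104
β_Jory = 0.03756 / 0.03574 = 1.0509
β_Eskola = 0.05734 / 0.03574 = 1.6044
β_P = Σ w_i β_i = 0.12×1.5176 + 0.36×1.0123 + 0.14×1.0104 + 0.13×1.0509 + 0.25×1.6044 = 1.2257
MRP = 12.03% − 4.50% = 7.53%
E(R_P) = R_f + β_P × MRP = 4.50% + 1.2257 × 7.53% = 13.73%

13.73%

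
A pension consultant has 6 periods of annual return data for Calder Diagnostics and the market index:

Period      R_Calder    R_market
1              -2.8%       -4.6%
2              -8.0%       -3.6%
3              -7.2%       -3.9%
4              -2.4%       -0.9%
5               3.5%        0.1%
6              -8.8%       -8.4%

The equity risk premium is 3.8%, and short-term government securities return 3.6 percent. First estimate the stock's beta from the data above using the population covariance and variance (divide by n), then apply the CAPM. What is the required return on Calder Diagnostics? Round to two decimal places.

Mean R_i = (-2.8 − 8.0 − 7.2 − 2.4 + 3.5 − 8.8) / 6 = -4.2833%
Mean R_m = (-4.6 − 3.6 − 3.9 − 0.9 + 0.1 − 8.4) / 6 = -3.5500%
Σ(R_i − R̄_i)(R_m − R̄_m) = 54.9550  ⇒  Cov = 54.9550 / 6 = 9.1592
Σ(R_m − R̄_m)² = 45.0950  ⇒  Var(R_m) = 45.0950 / 6 = 7.5158
β = Cov / Var(R_m) = 9.1592 / 7.5158 = 1.2187
E(R) = R_f + β × MRP = 3.6% + 1.2187 × 3.8% = 8.23%

8.23%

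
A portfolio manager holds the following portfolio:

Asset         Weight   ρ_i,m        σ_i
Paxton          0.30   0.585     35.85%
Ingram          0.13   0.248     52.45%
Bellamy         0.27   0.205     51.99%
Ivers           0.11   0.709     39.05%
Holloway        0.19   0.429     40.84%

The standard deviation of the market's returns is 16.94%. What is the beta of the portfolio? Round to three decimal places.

1.017

β_Paxton = 0.585 × 35.85% / 16.94% = 1.2380
β_Ingram = 0.248 × 52.45% / 16.94% = 0.7679
β_Bellamy = 0.205 × 51.99% / 16.94% = 0.6292
β_Ivers = 0.709 × 39.05% / 16.94% = 1.6344
β_Holloway = 0.429 × 40.84% / 16.94% = 1.0343
β_P = Σ w_i β_i = 0.30×1.2380 + 0.13×0.7679 + 0.27×0.6292 + 0.11×1.6344 + 0.19×1.0343 = 1.0174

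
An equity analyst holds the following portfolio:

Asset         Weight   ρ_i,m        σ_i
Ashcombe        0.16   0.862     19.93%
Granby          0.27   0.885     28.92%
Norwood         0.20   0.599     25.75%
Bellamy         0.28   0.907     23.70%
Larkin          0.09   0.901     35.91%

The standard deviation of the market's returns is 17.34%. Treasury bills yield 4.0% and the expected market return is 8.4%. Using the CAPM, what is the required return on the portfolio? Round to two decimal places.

9.50%

β_Ashcombe = 0.862 × 19.93% / 17.34% = 0.9908
β_Granby = 0.885 × 28.92% / 17.34% = 1.4760
β_Norwood = 0.599 × 25.75% / 17.34% = 0.8895
β_Bellamy = 0.907 × 23.70% / 17.34% = 1.2397
β_Larkin = 0.901 × 35.91% / 17.34% = 1.8659
β_P = Σ w_i β_i = 0.16×0.9908 + 0.27×1.4760 + 0.20×0.8895 + 0.28×1.2397 + 0.09×1.8659 = 1.2500
MRP = 8.4% − 4.0% = 4.40%
E(R_P) = R_f + β_P × MRP = 4.0% + 1.2500 × 4.4% = 9.50%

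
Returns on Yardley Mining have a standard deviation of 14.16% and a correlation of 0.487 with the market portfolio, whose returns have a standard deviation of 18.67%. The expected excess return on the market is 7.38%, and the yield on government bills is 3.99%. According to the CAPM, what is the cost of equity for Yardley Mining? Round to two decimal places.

6.72%

β = ρ × σ_i / σ_m = 0.487 × 14.16% / 18.67% = 0.3694
E(R) = 3.99% + 0.3694 × 7.38% = 6.72%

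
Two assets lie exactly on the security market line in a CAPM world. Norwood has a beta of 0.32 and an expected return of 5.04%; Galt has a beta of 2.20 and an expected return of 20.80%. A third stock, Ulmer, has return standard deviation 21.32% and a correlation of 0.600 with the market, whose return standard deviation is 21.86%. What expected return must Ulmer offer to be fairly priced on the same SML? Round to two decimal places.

MRP = (20.80% − 5.04%) / (2.20 − 0.32) = 8.3830%
R_f = 5.04% − 0.32 × 8.3830% = 2.3574%
β_Ulmer = ρ·σ_i/σ_m = 0.600 × 21.32 / 21.86 = 0.5852
E(R_Ulmer) = R_f + β × MRP = 2.3574% + 0.5852 × 8.3830% = 7.26%

7.26%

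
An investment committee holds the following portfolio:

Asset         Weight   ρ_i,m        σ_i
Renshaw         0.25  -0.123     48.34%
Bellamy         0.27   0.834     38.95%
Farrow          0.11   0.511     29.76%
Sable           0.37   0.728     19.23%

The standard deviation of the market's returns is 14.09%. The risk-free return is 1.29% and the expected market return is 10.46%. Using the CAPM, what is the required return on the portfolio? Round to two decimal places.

β_Renshaw = -0.123 × 48.34% / 14.09% = -0.4220
β_Bellamy = 0.834 × 38.95% / 14.09% = 2.3055
β_Farrow = 0.511 × 29.76% / 14.09% = 1.0793
β_Sable = 0.728 × 19.23% / 14.09% = 0.9936
β_P = Σ w_i β_i = 0.25×-0.4220 + 0.27×2.3055 + 0.11×1.0793 + 0.37×0.9936 = 1.0033
MRP = 10.46% − 1.29% = 9.17%
E(R_P) = R_f + β_P × MRP = 1.29% + 1.0033 × 9.17% = 10.49%

10.49%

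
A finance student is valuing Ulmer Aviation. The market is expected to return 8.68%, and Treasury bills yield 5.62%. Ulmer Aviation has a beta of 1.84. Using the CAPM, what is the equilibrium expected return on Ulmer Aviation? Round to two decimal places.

11.25%

Market risk premium = E(R_m) − R_f = 8.68% − 5.62% = 3.06%
E(R) = R_f + β × MRP = 5.62% + 1.84 × 3.06% = 11.25%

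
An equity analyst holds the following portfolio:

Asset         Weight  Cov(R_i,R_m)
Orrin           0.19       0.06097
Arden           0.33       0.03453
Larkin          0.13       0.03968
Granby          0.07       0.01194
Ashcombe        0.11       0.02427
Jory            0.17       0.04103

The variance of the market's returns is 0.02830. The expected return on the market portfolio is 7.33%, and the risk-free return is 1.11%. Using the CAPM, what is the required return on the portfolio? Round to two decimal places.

9.60%

β_Orrin = 0.06097 / 0.02830 = 2.1544
β_Arden = 0.03453 / 0.02830 = 1.2201
β_Larkin = 0.03968 / 0.02830 = 1.4021
β_Granby = 0.01194 / 0.02830 = 0.4219
β_Ashcombe = 0.02427 / 0.02830 = 0.8576
β_Jory = 0.04103 / 0.02830 = 1.4498
β_P = Σ w_i β_i = 0.19×2.1544 + 0.33×1.2201 + 0.13×1.4021 + 0.07×0.4219 + 0.11×0.8576 + 0.17×1.4498 = 1.3646
MRP = 7.33% − 1.11% = 6.22%
E(R_P) = R_f + β_P × MRP = 1.11% + 1.3646 × 6.22% = 9.60%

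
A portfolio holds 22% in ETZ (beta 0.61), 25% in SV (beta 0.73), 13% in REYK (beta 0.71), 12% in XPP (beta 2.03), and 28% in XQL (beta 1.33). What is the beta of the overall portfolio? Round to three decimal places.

β_P = Σ w_i β_i = 0.22×0.61 + 0.25×0.73 + 0.13×0.71 + 0.12×2.03 + 0.28×1.33 = 1.0250

1.025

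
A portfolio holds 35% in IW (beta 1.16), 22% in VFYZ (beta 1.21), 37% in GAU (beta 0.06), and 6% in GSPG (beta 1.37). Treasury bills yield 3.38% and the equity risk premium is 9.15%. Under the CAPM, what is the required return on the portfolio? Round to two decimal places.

10.49%

β_P = Σ w_i β_i = 0.35×1.16 + 0.22×1.21 + 0.37×0.06 + 0.06×1.37 = 0.7766
E(R_P) = R_f + β_P × MRP = 3.38% + 0.7766 × 9.15% = 10.49%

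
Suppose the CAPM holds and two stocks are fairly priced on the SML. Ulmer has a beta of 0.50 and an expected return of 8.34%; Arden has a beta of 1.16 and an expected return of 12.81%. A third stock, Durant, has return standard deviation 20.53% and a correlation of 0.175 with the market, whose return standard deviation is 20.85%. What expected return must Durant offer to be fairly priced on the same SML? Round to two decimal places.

MRP = (12.81% − 8.34%) / (1.16 − 0.50) = 6.7727%
R_f = 8.34% − 0.50 × 6.7727% = 4.9537%
β_Durant = ρ·σ_i/σ_m = 0.175 × 20.53 / 20.85 = 0.1723
E(R_Durant) = R_f + β × MRP = 4.9537% + 0.1723 × 6.7727% = 6.12%

6.12%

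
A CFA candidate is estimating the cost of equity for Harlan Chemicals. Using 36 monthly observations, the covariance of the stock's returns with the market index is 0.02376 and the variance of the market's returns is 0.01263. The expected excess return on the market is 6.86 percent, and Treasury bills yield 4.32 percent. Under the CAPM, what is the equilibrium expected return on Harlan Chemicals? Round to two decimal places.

β = Cov(R_i, R_m) / Var(R_m) = 0.02376 / 0.01263 = 1.8812
E(R) = R_f + β × MRP = 4.32% + 1.8812 × 6.86% = 17.23%

17.23%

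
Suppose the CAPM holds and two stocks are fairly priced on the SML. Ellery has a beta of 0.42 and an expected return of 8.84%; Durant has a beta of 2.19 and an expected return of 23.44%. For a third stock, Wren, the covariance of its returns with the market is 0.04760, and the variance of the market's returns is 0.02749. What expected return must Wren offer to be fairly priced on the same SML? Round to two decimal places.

19.66%

MRP = (23.44% − 8.84%) / (2.19 − 0.42) = 8.2486%
R_f = 8.84% − 0.42 × 8.2486% = 5.3756%
β_Wren = Cov / Var(R_m) = 0.04760 / 0.02749 = 1.7315
E(R_Wren) = R_f + β × MRP = 5.3756% + 1.7315 × 8.2486% = 19.66%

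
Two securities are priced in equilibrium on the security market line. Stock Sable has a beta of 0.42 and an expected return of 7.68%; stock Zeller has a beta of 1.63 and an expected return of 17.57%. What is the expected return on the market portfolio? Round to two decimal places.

12.42%

Both satisfy E(R) = R_f + β·MRP, so the slope of the SML is
MRP = (17.57% − 7.68%) / (1.63 − 0.42) = 9.89% / 1.21 = 8.1736%
R_f = E(R_Sable) − β_Sable·MRP = 7.68% − 0.42 × 8.1736% = 4.2471%
E(R_m) = R_f + MRP = 4.2471% + 8.1736% = 12.42%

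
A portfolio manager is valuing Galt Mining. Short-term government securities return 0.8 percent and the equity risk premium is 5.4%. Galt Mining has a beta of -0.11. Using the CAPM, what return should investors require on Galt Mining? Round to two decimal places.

E(R) = R_f + β × MRP = 0.8% + -0.11 × 5.4% = 0.21%

0.21%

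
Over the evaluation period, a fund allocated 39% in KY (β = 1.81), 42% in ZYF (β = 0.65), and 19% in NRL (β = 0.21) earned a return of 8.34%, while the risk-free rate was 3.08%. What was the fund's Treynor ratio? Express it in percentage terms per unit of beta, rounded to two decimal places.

5.16%

β_P = 0.39×1.81 + 0.42×0.65 + 0.19×0.21 = 1.0188
Treynor = (R_P − R_f) / β_P = (8.34% − 3.08%) / 1.0188 = 5.26% / 1.0188 = 5.16%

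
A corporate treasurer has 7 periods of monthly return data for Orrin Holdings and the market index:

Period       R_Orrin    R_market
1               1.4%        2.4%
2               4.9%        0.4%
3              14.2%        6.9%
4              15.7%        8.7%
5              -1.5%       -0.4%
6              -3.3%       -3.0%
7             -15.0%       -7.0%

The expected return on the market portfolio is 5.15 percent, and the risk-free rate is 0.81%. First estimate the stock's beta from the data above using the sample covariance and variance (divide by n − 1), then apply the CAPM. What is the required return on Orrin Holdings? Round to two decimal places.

Mean R_i = (1.4 + 4.9 + 14.2 + 15.7 − 1.5 − 3.3 − 15.0) / 7 = 2.3429%
Mean R_m = (2.4 + 0.4 + 6.9 + 8.7 − 0.4 − 3.0 − 7.0) / 7 = 1.1429%
Σ(R_i − R̄_i)(R_m − R̄_m) = 336.6471  ⇒  Cov = 336.6471 / 6 = 56.1079
Σ(R_m − R̄_m)² = 178.2371  ⇒  Var(R_m) = 178.2371 / 6 = 29.7062
β = Cov / Var(R_m) = 56.1079 / 29.7062 = 1.8888
MRP = 5.15% − 0.81% = 4.34%
E(R) = R_f + β × MRP = 0.81% + 1.8888 × 4.34% = 9.01%

9.01%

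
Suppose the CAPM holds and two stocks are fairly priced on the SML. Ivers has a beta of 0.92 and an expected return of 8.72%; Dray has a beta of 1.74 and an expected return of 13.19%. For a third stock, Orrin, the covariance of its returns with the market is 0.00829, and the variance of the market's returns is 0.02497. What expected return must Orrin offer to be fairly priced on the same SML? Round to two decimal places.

5.51%

MRP = (13.19% − 8.72%) / (1.74 − 0.92) = 5.4512%
R_f = 8.72% − 0.92 × 5.4512% = 3.7049%
β_Orrin = Cov / Var(R_m) = 0.00829 / 0.02497 = 0.3320
E(R_Orrin) = R_f + β × MRP = 3.7049% + 0.3320 × 5.4512% = 5.51%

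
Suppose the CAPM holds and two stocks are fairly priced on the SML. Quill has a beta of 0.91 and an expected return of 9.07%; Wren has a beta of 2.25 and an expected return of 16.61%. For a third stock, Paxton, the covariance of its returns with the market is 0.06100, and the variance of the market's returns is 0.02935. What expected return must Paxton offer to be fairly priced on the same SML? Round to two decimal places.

15.64%

MRP = (16.61% − 9.07%) / (2.25 − 0.91) = 5.6269%
R_f = 9.07% − 0.91 × 5.6269% = 3.9495%
β_Paxton = Cov / Var(R_m) = 0.06100 / 0.02935 = 2.0784
E(R_Paxton) = R_f + β × MRP = 3.9495% + 2.0784 × 5.6269% = 15.64%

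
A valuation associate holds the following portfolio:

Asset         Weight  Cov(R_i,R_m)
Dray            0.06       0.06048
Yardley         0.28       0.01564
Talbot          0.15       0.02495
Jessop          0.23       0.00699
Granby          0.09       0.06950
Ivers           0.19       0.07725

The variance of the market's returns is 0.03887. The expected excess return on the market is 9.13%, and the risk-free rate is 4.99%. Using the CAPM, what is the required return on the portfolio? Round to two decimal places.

β_Dray = 0.06048 / 0.03887 = 1.5560
β_Yardley = 0.01564 / 0.03887 = 0.4024
β_Talbot = 0.02495 / 0.03887 = 0.6419
β_Jessop = 0.00699 / 0.03887 = 0.1798
β_Granby = 0.06950 / 0.03887 = 1.7880
β_Ivers = 0.07725 / 0.03887 = 1.9874
β_P = Σ w_i β_i = 0.06×1.5560 + 0.28×0.4024 + 0.15×0.6419 + 0.23×0.1798 + 0.09×1.7880 + 0.19×1.9874 = 0.8822
E(R_P) = R_f + β_P × MRP = 4.99% + 0.8822 × 9.13% = 13.04%

13.04%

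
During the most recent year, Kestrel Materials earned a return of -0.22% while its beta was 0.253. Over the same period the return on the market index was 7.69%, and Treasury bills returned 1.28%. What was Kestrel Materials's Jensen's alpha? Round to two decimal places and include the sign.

-3.12%

Market excess return = 7.69% − 1.28% = 6.41%
CAPM benchmark = R_f + β(R_m − R_f) = 1.28% + 0.253 × 6.41% = 2.90173%
α = actual − benchmark = -0.22% − 2.90173% = -3.12%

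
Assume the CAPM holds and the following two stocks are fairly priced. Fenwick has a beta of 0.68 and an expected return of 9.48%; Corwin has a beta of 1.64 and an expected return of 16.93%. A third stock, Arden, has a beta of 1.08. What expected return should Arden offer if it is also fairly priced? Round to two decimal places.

MRP (SML slope) = (16.93% − 9.48%) / (1.64 − 0.68) = 7.45% / 0.96 = 7.7604%
R_f (intercept) = 9.48% − 0.68 × 7.7604% = 4.2029%
E(R_Arden) = R_f + β × MRP = 4.2029% + 1.08 × 7.7604% = 12.58%

12.58%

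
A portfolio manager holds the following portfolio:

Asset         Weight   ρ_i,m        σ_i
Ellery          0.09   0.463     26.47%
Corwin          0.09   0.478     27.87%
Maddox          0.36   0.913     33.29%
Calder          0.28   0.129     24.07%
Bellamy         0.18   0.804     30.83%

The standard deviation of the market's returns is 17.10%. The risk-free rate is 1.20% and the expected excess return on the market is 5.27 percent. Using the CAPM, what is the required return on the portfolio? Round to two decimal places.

6.92%

β_Ellery = 0.463 × 26.47% / 17.10% = 0.7167
β_Corwin = 0.478 × 27.87% / 17.10% = 0.7791
β_Maddox = 0.913 × 33.29% / 17.10% = 1.7774
β_Calder = 0.129 × 24.07% / 17.10% = 0.1816
β_Bellamy = 0.804 × 30.83% / 17.10% = 1.4496
β_P = Σ w_i β_i = 0.09×0.7167 + 0.09×0.7791 + 0.36×1.7774 + 0.28×0.1816 + 0.18×1.4496 = 1.0863
E(R_P) = R_f + β_P × MRP = 1.20% + 1.0863 × 5.27% = 6.92%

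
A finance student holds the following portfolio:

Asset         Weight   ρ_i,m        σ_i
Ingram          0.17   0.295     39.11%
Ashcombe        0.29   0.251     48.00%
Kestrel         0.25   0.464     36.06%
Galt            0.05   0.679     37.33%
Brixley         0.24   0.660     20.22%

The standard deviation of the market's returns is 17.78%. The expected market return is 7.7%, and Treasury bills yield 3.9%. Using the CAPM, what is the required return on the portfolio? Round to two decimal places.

6.92%

β_Ingram = 0.295 × 39.11% / 17.78% = 0.6489
β_Ashcombe = 0.251 × 48.00% / 17.78% = 0.6776
β_Kestrel = 0.464 × 36.06% / 17.78% = 0.9410
β_Galt = 0.679 × 37.33% / 17.78% = 1.4256
β_Brixley = 0.660 × 20.22% / 17.78% = 0.7506
β_P = Σ w_i β_i = 0.17×0.6489 + 0.29×0.6776 + 0.25×0.9410 + 0.05×1.4256 + 0.24×0.7506 = 0.7935
MRP = 7.7% − 3.9% = 3.80%
E(R_P) = R_f + β_P × MRP = 3.9% + 0.7935 × 3.8% = 6.92%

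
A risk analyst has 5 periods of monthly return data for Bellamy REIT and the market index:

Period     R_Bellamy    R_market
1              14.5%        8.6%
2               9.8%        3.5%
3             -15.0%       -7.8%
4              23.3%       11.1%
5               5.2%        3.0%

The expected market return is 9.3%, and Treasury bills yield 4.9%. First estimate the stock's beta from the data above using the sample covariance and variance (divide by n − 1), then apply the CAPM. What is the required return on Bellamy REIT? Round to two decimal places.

Mean R_i = (14.5 + 9.8 − 15.0 + 23.3 + 5.2) / 5 = 7.5600%
Mean R_m = (8.6 + 3.5 − 7.8 + 11.1 + 3.0) / 5 = 3.6800%
Σ(R_i − R̄_i)(R_m − R̄_m) = 411.1260  ⇒  Cov = 411.1260 / 4 = 102.7815
Σ(R_m − R̄_m)² = 211.5480  ⇒  Var(R_m) = 211.5480 / 4 = 52.8870
β = Cov / Var(R_m) = 102.7815 / 52.8870 = 1.9434
MRP = 9.3% − 4.9% = 4.40%
E(R) = R_f + β × MRP = 4.9% + 1.9434 × 4.4% = 13.45%

13.45%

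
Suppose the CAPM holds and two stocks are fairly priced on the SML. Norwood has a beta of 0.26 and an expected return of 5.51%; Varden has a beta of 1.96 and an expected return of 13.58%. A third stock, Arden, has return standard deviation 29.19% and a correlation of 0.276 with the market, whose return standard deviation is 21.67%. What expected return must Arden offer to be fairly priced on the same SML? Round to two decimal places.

6.04%

MRP = (13.58% − 5.51%) / (1.96 − 0.26) = 4.7471%
R_f = 5.51% − 0.26 × 4.7471% = 4.2758%
β_Arden = ρ·σ_i/σ_m = 0.276 × 29.19 / 21.67 = 0.3718
E(R_Arden) = R_f + β × MRP = 4.2758% + 0.3718 × 4.7471% = 6.04%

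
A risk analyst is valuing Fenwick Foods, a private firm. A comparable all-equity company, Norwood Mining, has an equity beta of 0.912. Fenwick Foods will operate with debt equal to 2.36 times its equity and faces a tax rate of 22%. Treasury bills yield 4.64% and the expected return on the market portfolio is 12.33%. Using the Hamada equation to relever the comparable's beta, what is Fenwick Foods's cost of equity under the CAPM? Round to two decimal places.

24.56%

β_L = β_U × [1 + (1 − t)(D/E)] = 0.912 × [1 + (1 − 0.22) × 2.36]
    = 0.912 × [1 + 0.78 × 2.36] = 0.912 × 2.8408 = 2.5908
MRP = 12.33% − 4.64% = 7.69%
E(R) = R_f + β_L × MRP = 4.64% + 2.5908 × 7.69% = 24.56%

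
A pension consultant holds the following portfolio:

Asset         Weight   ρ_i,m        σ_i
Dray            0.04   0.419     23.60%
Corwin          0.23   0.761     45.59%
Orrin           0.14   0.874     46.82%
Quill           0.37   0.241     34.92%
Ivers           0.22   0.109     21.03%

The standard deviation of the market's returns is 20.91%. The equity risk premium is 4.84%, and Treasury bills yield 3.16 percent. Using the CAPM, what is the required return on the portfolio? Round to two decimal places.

β_Dray = 0.419 × 23.60% / 20.91% = 0.4729
β_Corwin = 0.761 × 45.59% / 20.91% = 1.6592
β_Orrin = 0.874 × 46.82% / 20.91% = 1.9570
β_Quill = 0.241 × 34.92% / 20.91% = 0.4025
β_Ivers = 0.109 × 21.03% / 20.91% = 0.1096
β_P = Σ w_i β_i = 0.04×0.4729 + 0.23×1.6592 + 0.14×1.9570 + 0.37×0.4025 + 0.22×0.1096 = 0.8475
E(R_P) = R_f + β_P × MRP = 3.16% + 0.8475 × 4.84% = 7.26%

7.26%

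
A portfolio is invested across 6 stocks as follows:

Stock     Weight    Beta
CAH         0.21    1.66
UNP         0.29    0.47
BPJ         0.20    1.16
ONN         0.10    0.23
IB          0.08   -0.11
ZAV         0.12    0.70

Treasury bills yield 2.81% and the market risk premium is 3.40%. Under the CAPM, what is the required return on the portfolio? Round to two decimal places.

5.58%

β_P = Σ w_i β_i = 0.21×1.66 + 0.29×0.47 + 0.20×1.16 + 0.10×0.23 + 0.08×-0.11 + 0.12×0.70 = 0.8151
E(R_P) = R_f + β_P × MRP = 2.81% + 0.8151 × 3.40% = 5.58%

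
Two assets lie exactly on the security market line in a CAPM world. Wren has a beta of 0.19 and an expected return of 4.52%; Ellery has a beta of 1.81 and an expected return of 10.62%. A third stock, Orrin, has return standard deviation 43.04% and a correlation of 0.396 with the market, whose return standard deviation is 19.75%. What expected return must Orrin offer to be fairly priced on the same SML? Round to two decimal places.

MRP = (10.62% − 4.52%) / (1.81 − 0.19) = 3.7654%
R_f = 4.52% − 0.19 × 3.7654% = 3.8046%
β_Orrin = ρ·σ_i/σ_m = 0.396 × 43.04 / 19.75 = 0.8630
E(R_Orrin) = R_f + β × MRP = 3.8046% + 0.8630 × 3.7654% = 7.05%

7.05%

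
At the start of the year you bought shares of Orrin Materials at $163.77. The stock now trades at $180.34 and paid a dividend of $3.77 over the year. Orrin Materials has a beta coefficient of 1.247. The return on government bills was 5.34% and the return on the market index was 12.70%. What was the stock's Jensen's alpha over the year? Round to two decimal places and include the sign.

Realised HPR = (P1 + D1 − P0) / P0 = (180.34 + 3.77 − 163.77) / 163.77 = 20.34 / 163.77 = 12.4199%
MRP = 12.70% − 5.34% = 7.36%
CAPM required = R_f + β·MRP = 5.34% + 1.247 × 7.36% = 14.51792%
α = realised − required = 12.4199% − 14.51792% = -2.10%

-2.10%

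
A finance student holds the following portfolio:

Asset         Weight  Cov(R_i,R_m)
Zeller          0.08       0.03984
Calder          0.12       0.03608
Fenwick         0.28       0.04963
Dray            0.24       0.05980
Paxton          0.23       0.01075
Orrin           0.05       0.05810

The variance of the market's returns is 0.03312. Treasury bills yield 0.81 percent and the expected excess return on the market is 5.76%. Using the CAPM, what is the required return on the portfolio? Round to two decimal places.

7.97%

β_Zeller = 0.03984 / 0.03312 = 1.2029
β_Calder = 0.03608 / 0.03312 = 1.0894
β_Fenwick = 0.04963 / 0.03312 = 1.4985
β_Dray = 0.05980 / 0.03312 = 1.8056
β_Paxton = 0.01075 / 0.03312 = 0.3246
β_Orrin = 0.05810 / 0.03312 = 1.7542
β_P = Σ w_i β_i = 0.08×1.2029 + 0.12×1.0894 + 0.28×1.4985 + 0.24×1.8056 + 0.23×0.3246 + 0.05×1.7542 = 1.2423
E(R_P) = R_f + β_P × MRP = 0.81% + 1.2423 × 5.76% = 7.97%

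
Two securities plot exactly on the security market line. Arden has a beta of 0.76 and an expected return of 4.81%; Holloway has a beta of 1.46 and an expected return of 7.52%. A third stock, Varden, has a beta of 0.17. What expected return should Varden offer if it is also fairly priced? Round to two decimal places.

MRP (SML slope) = (7.52% − 4.81%) / (1.46 − 0.76) = 2.71% / 0.70 = 3.8714%
R_f (intercept) = 4.81% − 0.76 × 3.8714% = 1.8677%
E(R_Varden) = R_f + β × MRP = 1.8677% + 0.17 × 3.8714% = 2.53%

2.53%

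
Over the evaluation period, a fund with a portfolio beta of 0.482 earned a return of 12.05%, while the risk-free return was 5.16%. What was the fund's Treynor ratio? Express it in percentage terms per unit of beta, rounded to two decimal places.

Treynor = (R_P − R_f) / β_P = (12.05% − 5.16%) / 0.4820 = 6.89% / 0.4820 = 14.29%

14.29%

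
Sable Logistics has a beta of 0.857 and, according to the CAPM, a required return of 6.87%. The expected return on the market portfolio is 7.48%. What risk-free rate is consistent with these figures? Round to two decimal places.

3.21%

E(R) = R_f + β(E(R_m) − R_f) = R_f(1 − β) + β·E(R_m)
6.87% = R_f × (1 − 0.857) + 0.857 × 7.48%
6.87% = R_f × 0.143 + 6.41036%
R_f = (6.87% − 6.41036%) / 0.143 = 3.21%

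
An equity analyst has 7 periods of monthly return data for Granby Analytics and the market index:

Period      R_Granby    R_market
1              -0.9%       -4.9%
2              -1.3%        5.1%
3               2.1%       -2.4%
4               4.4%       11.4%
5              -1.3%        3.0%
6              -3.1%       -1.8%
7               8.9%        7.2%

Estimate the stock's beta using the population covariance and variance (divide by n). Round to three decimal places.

0.421

Mean R_i = (-0.9 − 1.3 + 2.1 + 4.4 − 1.3 − 3.1 + 8.9) / 7 = 1.2571%
Mean R_m = (-4.9 + 5.1 − 2.4 + 11.4 + 3.0 − 1.8 + 7.2) / 7 = 2.5143%
Σ(R_i − R̄_i)(R_m − R̄_m) = 86.5343  ⇒  Cov = 86.5343 / 7 = 12.3620
Σ(R_m − R̄_m)² = 205.5686  ⇒  Var(R_m) = 205.5686 / 7 = 29.3669
β = Cov / Var(R_m) = 12.3620 / 29.3669 = 0.4210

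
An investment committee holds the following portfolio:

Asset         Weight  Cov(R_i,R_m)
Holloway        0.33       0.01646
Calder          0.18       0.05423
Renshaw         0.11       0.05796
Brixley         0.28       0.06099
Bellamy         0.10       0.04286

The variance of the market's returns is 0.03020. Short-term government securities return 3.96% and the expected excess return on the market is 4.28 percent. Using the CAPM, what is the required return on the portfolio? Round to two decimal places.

β_Holloway = 0.01646 / 0.03020 = 0.5450
β_Calder = 0.05423 / 0.03020 = 1.7957
β_Renshaw = 0.05796 / 0.03020 = 1.9192
β_Brixley = 0.06099 / 0.03020 = 2.0195
β_Bellamy = 0.04286 / 0.03020 = 1.4192
β_P = Σ w_i β_i = 0.33×0.5450 + 0.18×1.7957 + 0.11×1.9192 + 0.28×2.0195 + 0.10×1.4192 = 1.4216
E(R_P) = R_f + β_P × MRP = 3.96% + 1.4216 × 4.28% = 10.04%

10.04%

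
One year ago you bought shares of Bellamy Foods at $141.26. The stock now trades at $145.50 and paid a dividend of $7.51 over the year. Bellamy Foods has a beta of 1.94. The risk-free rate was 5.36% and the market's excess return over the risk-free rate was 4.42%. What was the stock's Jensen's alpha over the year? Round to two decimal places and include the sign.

Realised HPR = (P1 + D1 − P0) / P0 = (145.50 + 7.51 − 141.26) / 141.26 = 11.75 / 141.26 = 8.3180%
CAPM required = R_f + β·MRP = 5.36% + 1.94 × 4.42% = 13.9348%
α = realised − required = 8.3180% − 13.9348% = -5.62%

-5.62%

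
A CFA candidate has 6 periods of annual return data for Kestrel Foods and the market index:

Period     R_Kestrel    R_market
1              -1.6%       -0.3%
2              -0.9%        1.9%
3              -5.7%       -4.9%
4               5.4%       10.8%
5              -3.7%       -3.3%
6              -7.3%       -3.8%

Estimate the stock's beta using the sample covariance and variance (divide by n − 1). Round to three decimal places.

0.742

Mean R_i = (-1.6 − 0.9 − 5.7 + 5.4 − 3.7 − 7.3) / 6 = -2.3000%
Mean R_m = (-0.3 + 1.9 − 4.9 + 10.8 − 3.3 − 3.8) / 6 = 0.0667%
Σ(R_i − R̄_i)(R_m − R̄_m) = 125.8900  ⇒  Cov = 125.8900 / 5 = 25.1780
Σ(R_m − R̄_m)² = 169.6533  ⇒  Var(R_m) = 169.6533 / 5 = 33.9307
β = Cov / Var(R_m) = 25.1780 / 33.9307 = 0.7420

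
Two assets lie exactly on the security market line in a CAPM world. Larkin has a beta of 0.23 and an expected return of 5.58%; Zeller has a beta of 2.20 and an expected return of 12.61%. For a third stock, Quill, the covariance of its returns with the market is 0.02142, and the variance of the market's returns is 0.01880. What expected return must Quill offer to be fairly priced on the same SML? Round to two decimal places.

MRP = (12.61% − 5.58%) / (2.20 − 0.23) = 3.5685%
R_f = 5.58% − 0.23 × 3.5685% = 4.7592%
β_Quill = Cov / Var(R_m) = 0.02142 / 0.01880 = 1.1394
E(R_Quill) = R_f + β × MRP = 4.7592% + 1.1394 × 3.5685% = 8.83%

8.83%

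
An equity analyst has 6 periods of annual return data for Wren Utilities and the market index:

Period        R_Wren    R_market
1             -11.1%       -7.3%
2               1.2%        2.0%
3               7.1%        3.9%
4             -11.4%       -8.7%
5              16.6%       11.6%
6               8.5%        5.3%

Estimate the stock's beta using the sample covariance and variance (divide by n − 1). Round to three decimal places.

1.437

Mean R_i = (-11.1 + 1.2 + 7.1 − 11.4 + 16.6 + 8.5) / 6 = 1.8167%
Mean R_m = (-7.3 + 2.0 + 3.9 − 8.7 + 11.6 + 5.3) / 6 = 1.1333%
Σ(R_i − R̄_i)(R_m − R̄_m) = 435.5567  ⇒  Cov = 435.5567 / 5 = 87.1113
Σ(R_m − R̄_m)² = 303.1333  ⇒  Var(R_m) = 303.1333 / 5 = 60.6267
β = Cov / Var(R_m) = 87.1113 / 60.6267 = 1.4368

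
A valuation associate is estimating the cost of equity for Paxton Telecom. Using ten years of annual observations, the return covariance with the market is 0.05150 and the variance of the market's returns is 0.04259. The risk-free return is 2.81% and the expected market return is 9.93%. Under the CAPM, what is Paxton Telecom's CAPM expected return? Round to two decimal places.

11.42%

β = Cov(R_i, R_m) / Var(R_m) = 0.05150 / 0.04259 = 1.2092
MRP = 9.93% − 2.81% = 7.12%
E(R) = R_f + β × MRP = 2.81% + 1.2092 × 7.12% = 11.42%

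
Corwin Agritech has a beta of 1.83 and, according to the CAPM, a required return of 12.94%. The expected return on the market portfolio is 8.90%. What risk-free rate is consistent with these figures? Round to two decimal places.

4.03%

E(R) = R_f + β(E(R_m) − R_f) = R_f(1 − β) + β·E(R_m)
12.94% = R_f × (1 − 1.83) + 1.83 × 8.90%
12.94% = R_f × -0.83 + 16.2870%
R_f = (12.94% − 16.2870%) / -0.83 = 4.03%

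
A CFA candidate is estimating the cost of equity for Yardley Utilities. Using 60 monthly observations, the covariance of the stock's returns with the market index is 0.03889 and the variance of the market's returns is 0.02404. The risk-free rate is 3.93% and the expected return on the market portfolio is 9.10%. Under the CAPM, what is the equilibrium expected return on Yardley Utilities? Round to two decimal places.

12.29%

β = Cov(R_i, R_m) / Var(R_m) = 0.03889 / 0.02404 = 1.6177
MRP = 9.10% − 3.93% = 5.17%
E(R) = R_f + β × MRP = 3.93% + 1.6177 × 5.17% = 12.29%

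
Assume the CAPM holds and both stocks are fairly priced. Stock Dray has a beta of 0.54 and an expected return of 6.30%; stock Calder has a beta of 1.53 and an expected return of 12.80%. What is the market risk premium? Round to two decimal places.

6.57%

Both satisfy E(R) = R_f + β·MRP, so the slope of the SML is
MRP = (12.80% − 6.30%) / (1.53 − 0.54) = 6.50% / 0.99 = 6.5657%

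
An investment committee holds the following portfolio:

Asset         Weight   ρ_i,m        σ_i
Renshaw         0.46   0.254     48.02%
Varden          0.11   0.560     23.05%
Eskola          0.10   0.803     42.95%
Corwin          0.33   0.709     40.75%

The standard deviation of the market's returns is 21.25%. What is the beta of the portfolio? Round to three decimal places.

0.942

β_Renshaw = 0.254 × 48.02% / 21.25% = 0.5740
β_Varden = 0.560 × 23.05% / 21.25% = 0.6074
β_Eskola = 0.803 × 42.95% / 21.25% = 1.6230
β_Corwin = 0.709 × 40.75% / 21.25% = 1.3596
β_P = Σ w_i β_i = 0.46×0.5740 + 0.11×0.6074 + 0.10×1.6230 + 0.33×1.3596 = 0.9418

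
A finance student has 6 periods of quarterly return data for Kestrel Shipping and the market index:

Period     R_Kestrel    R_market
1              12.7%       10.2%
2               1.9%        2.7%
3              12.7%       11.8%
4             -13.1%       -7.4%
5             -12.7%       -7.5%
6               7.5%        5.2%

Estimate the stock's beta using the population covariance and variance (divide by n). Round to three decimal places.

1.405

Mean R_i = (12.7 + 1.9 + 12.7 − 13.1 − 12.7 + 7.5) / 6 = 1.5000%
Mean R_m = (10.2 + 2.7 + 11.8 − 7.4 − 7.5 + 5.2) / 6 = 2.5000%
Σ(R_i − R̄_i)(R_m − R̄_m) = 493.2200  ⇒  Cov = 493.2200 / 6 = 82.2033
Σ(R_m − R̄_m)² = 351.1200  ⇒  Var(R_m) = 351.1200 / 6 = 58.5200
β = Cov / Var(R_m) = 82.2033 / 58.5200 = 1.4047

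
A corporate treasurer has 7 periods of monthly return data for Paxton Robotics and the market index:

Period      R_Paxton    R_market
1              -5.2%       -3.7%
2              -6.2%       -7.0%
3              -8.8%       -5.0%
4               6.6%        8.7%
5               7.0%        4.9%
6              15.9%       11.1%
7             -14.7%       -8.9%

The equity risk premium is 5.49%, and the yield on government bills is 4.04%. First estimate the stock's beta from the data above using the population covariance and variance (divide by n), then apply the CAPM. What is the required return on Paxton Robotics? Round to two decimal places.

Mean R_i = (-5.2 − 6.2 − 8.8 + 6.6 + 7.0 + 15.9 − 14.7) / 7 = -0.7714%
Mean R_m = (-3.7 − 7.0 − 5.0 + 8.7 + 4.9 + 11.1 − 8.9) / 7 = 0.0143%
Σ(R_i − R̄_i)(R_m − R̄_m) = 505.7571  ⇒  Cov = 505.7571 / 7 = 72.2510
Σ(R_m − R̄_m)² = 389.8086  ⇒  Var(R_m) = 389.8086 / 7 = 55.6869
β = Cov / Var(R_m) = 72.2510 / 55.6869 = 1.2975
E(R) = R_f + β × MRP = 4.04% + 1.2975 × 5.49% = 11.16%

11.16%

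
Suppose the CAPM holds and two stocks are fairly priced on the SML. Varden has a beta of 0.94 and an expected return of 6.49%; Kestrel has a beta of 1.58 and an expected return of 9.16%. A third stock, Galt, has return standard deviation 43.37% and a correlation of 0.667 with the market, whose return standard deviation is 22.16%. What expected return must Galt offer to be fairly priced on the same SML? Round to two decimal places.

8.01%

MRP = (9.16% − 6.49%) / (1.58 − 0.94) = 4.1719%
R_f = 6.49% − 0.94 × 4.1719% = 2.5684%
β_Galt = ρ·σ_i/σ_m = 0.667 × 43.37 / 22.16 = 1.3054
E(R_Galt) = R_f + β × MRP = 2.5684% + 1.3054 × 4.1719% = 8.01%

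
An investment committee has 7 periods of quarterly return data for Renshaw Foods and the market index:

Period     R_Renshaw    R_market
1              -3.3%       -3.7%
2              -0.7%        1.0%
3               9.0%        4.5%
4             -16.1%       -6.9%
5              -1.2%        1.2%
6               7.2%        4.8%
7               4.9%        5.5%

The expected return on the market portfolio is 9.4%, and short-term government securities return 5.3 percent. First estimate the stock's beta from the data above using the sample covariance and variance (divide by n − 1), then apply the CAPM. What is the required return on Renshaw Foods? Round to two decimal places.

Mean R_i = (-3.3 − 0.7 + 9.0 − 16.1 − 1.2 + 7.2 + 4.9) / 7 = -0.0286%
Mean R_m = (-3.7 + 1.0 + 4.5 − 6.9 + 1.2 + 4.8 + 5.5) / 7 = 0.9143%
Σ(R_i − R̄_i)(R_m − R̄_m) = 223.3529  ⇒  Cov = 223.3529 / 6 = 37.2255
Σ(R_m − R̄_m)² = 131.4286  ⇒  Var(R_m) = 131.4286 / 6 = 21.9048
β = Cov / Var(R_m) = 37.2255 / 21.9048 = 1.6994
MRP = 9.4% − 5.3% = 4.10%
E(R) = R_f + β × MRP = 5.3% + 1.6994 × 4.1% = 12.27%

12.27%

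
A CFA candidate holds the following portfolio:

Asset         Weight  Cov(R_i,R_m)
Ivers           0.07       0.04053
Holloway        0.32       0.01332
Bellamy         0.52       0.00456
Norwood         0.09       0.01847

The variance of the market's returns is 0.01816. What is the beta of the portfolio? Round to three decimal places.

β_Ivers = 0.04053 / 0.01816 = 2.2318
β_Holloway = 0.01332 / 0.01816 = 0.7335
β_Bellamy = 0.00456 / 0.01816 = 0.2511
β_Norwood = 0.01847 / 0.01816 = 1.0171
β_P = Σ w_i β_i = 0.07×2.2318 + 0.32×0.7335 + 0.52×0.2511 + 0.09×1.0171 = 0.6131

0.613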